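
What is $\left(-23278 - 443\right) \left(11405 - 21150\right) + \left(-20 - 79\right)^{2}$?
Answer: $231170946$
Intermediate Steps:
$\left(-23278 - 443\right) \left(11405 - 21150\right) + \left(-20 - 79\right)^{2} = \left(-23721\right) \left(-9745\right) + \left(-99\right)^{2} = 231161145 + 9801 = 231170946$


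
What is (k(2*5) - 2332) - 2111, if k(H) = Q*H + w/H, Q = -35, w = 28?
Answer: -23951/5 ≈ -4790.2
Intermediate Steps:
k(H) = -35*H + 28/H
(k(2*5) - 2332) - 2111 = ((-70*5 + 28/((2*5))) - 2332) - 2111 = ((-35*10 + 28/10) - 2332) - 2111 = ((-350 + 28*(⅒)) - 2332) - 2111 = ((-350 + 14/5) - 2332) - 2111 = (-1736/5 - 2332) - 2111 = -13396/5 - 2111 = -23951/5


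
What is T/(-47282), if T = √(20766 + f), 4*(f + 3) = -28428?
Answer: -√3414/23641 ≈ -0.0024715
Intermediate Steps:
f = -7110 (f = -3 + (¼)*(-28428) = -3 - 7107 = -7110)
T = 2*√3414 (T = √(20766 - 7110) = √13656 = 2*√3414 ≈ 116.86)
T/(-47282) = (2*√3414)/(-47282) = (2*√3414)*(-1/47282) = -√3414/23641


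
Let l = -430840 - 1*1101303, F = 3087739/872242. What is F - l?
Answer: 1336402562345/872242 ≈ 1.5321e+6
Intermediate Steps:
F = 3087739/872242 (F = 3087739*(1/872242) = 3087739/872242 ≈ 3.5400)
l = -1532143 (l = -430840 - 1101303 = -1532143)
F - l = 3087739/872242 - 1*(-1532143) = 3087739/872242 + 1532143 = 1336402562345/872242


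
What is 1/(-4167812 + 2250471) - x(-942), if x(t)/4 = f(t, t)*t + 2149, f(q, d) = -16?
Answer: -132074117445/1917341 ≈ -68884.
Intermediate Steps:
x(t) = 8596 - 64*t (x(t) = 4*(-16*t + 2149) = 4*(2149 - 16*t) = 8596 - 64*t)
1/(-4167812 + 2250471) - x(-942) = 1/(-4167812 + 2250471) - (8596 - 64*(-942)) = 1/(-1917341) - (8596 + 60288) = -1/1917341 - 1*68884 = -1/1917341 - 68884 = -132074117445/1917341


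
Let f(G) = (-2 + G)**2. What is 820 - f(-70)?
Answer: -4364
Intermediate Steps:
820 - f(-70) = 820 - (-2 - 70)**2 = 820 - 1*(-72)**2 = 820 - 1*5184 = 820 - 5184 = -4364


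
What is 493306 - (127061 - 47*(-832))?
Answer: 327141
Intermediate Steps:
493306 - (127061 - 47*(-832)) = 493306 - (127061 - 1*(-39104)) = 493306 - (127061 + 39104) = 493306 - 1*166165 = 493306 - 166165 = 327141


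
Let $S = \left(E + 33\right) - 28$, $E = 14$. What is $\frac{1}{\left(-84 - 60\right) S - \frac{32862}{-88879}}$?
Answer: $- \frac{88879}{243140082} \approx -0.00036555$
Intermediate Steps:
$S = 19$ ($S = \left(14 + 33\right) - 28 = 47 - 28 = 19$)
$\frac{1}{\left(-84 - 60\right) S - \frac{32862}{-88879}} = \frac{1}{\left(-84 - 60\right) 19 - \frac{32862}{-88879}} = \frac{1}{\left(-144\right) 19 - - \frac{32862}{88879}} = \frac{1}{-2736 + \frac{32862}{88879}} = \frac{1}{- \frac{243140082}{88879}} = - \frac{88879}{243140082}$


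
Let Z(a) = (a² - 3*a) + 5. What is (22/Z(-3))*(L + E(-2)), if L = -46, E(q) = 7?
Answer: -858/23 ≈ -37.304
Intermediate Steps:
Z(a) = 5 + a² - 3*a
(22/Z(-3))*(L + E(-2)) = (22/(5 + (-3)² - 3*(-3)))*(-46 + 7) = (22/(5 + 9 + 9))*(-39) = (22/23)*(-39) = -858/23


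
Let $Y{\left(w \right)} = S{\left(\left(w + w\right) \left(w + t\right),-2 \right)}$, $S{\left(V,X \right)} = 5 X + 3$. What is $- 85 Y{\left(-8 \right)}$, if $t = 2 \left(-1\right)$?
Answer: $595$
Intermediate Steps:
$t = -2$
$S{\left(V,X \right)} = 3 + 5 X$
$Y{\left(w \right)} = -7$ ($Y{\left(w \right)} = 3 + 5 \left(-2\right) = 3 - 10 = -7$)
$- 85 Y{\left(-8 \right)} = \left(-85\right) \left(-7\right) = 595$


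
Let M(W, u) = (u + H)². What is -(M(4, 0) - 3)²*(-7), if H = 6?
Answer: 7623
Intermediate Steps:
M(W, u) = (6 + u)² (M(W, u) = (u + 6)² = (6 + u)²)
-(M(4, 0) - 3)²*(-7) = -((6 + 0)² - 3)²*(-7) = -(6² - 3)²*(-7) = -(36 - 3)²*(-7) = -1*33²*(-7) = -1*1089*(-7) = -1089*(-7) = 7623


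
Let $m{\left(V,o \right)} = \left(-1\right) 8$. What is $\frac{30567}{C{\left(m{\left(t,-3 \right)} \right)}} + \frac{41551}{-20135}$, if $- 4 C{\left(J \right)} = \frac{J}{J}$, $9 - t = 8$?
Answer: $- \frac{2461907731}{20135} \approx -1.2227 \cdot 10^{5}$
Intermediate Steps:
$t = 1$ ($t = 9 - 8 = 1$)
$m{\left(V,o \right)} = -8$
$C{\left(J \right)} = - \frac{1}{4}$ ($C{\left(J \right)} = - \frac{J \frac{1}{J}}{4} = \left(- \frac{1}{4}\right) 1 = - \frac{1}{4}$)
$\frac{30567}{C{\left(m{\left(t,-3 \right)} \right)}} + \frac{41551}{-20135} = \frac{30567}{- \frac{1}{4}} + \frac{41551}{-20135} = 30567 \left(-4\right) + 41551 \left(- \frac{1}{20135}\right) = -122268 - \frac{41551}{20135} = - \frac{2461907731}{20135}$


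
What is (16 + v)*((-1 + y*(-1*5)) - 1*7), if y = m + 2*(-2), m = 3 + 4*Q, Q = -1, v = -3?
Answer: 221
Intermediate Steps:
m = -1 (m = 3 + 4*(-1) = 3 - 4 = -1)
y = -5 (y = -1 + 2*(-2) = -1 - 4 = -5)
(16 + v)*((-1 + y*(-1*5)) - 1*7) = (16 - 3)*((-1 - (-5)*5) - 1*7) = 13*((-1 - 5*(-5)) - 7) = 13*((-1 + 25) - 7) = 13*(24 - 7) = 13*17 = 221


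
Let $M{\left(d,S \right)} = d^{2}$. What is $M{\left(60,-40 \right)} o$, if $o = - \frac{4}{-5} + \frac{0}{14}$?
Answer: $2880$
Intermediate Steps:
$o = \frac{4}{5}$ ($o = \left(-4\right) \left(- \frac{1}{5}\right) + 0 \cdot \frac{1}{14} = \frac{4}{5} + 0 = \frac{4}{5} \approx 0.8$)
$M{\left(60,-40 \right)} o = 60^{2} \cdot \frac{4}{5} = 3600 \cdot \frac{4}{5} = 2880$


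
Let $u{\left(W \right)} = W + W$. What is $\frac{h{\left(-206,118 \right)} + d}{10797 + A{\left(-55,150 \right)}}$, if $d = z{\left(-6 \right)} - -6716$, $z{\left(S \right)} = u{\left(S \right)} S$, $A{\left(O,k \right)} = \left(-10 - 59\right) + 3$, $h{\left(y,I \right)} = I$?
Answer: $\frac{2302}{3577} \approx 0.64356$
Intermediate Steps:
$u{\left(W \right)} = 2 W$
$A{\left(O,k \right)} = -66$ ($A{\left(O,k \right)} = -69 + 3 = -66$)
$z{\left(S \right)} = 2 S^{2}$ ($z{\left(S \right)} = 2 S S = 2 S^{2}$)
$d = 6788$ ($d = 2 \left(-6\right)^{2} - -6716 = 2 \cdot 36 + 6716 = 72 + 6716 = 6788$)
$\frac{h{\left(-206,118 \right)} + d}{10797 + A{\left(-55,150 \right)}} = \frac{118 + 6788}{10797 - 66} = \frac{6906}{10731} = 6906 \cdot \frac{1}{10731} = \frac{2302}{3577}$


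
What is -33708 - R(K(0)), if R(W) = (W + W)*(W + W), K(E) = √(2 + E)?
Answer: -33716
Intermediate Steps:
R(W) = 4*W² (R(W) = (2*W)*(2*W) = 4*W²)
-33708 - R(K(0)) = -33708 - 4*(√(2 + 0))² = -33708 - 4*(√2)² = -33708 - 4*2 = -33708 - 1*8 = -33708 - 8 = -33716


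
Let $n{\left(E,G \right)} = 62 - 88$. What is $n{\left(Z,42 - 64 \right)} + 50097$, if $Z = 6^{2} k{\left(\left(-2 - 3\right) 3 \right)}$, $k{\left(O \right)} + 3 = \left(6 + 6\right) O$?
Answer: $50071$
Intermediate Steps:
$k{\left(O \right)} = -3 + 12 O$ ($k{\left(O \right)} = -3 + \left(6 + 6\right) O = -3 + 12 O$)
$Z = -6588$ ($Z = 6^{2} \left(-3 + 12 \left(-2 - 3\right) 3\right) = 36 \left(-3 + 12 \left(\left(-5\right) 3\right)\right) = 36 \left(-3 + 12 \left(-15\right)\right) = 36 \left(-3 - 180\right) = 36 \left(-183\right) = -6588$)
$n{\left(E,G \right)} = -26$ ($n{\left(E,G \right)} = 62 - 88 = -26$)
$n{\left(Z,42 - 64 \right)} + 50097 = -26 + 50097 = 50071$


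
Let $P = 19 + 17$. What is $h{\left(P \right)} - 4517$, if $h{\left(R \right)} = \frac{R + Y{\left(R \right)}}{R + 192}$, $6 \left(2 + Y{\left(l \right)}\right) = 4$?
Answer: $- \frac{772381}{171} \approx -4516.8$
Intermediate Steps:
$Y{\left(l \right)} = - \frac{4}{3}$ ($Y{\left(l \right)} = -2 + \frac{1}{6} \cdot 4 = -2 + \frac{2}{3} = - \frac{4}{3}$)
$P = 36$
$h{\left(R \right)} = \frac{- \frac{4}{3} + R}{192 + R}$ ($h{\left(R \right)} = \frac{R - \frac{4}{3}}{R + 192} = \frac{- \frac{4}{3} + R}{192 + R}$)
$h{\left(P \right)} - 4517 = \frac{- \frac{4}{3} + 36}{192 + 36} - 4517 = \frac{1}{228} \cdot \frac{104}{3} - 4517 = \frac{26}{171} - 4517 = - \frac{772381}{171}$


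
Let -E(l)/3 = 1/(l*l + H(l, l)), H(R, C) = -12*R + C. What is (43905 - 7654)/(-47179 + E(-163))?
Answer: -342716954/446030267 ≈ -0.76837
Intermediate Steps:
H(R, C) = C - 12*R
E(l) = -3/(l² - 11*l) (E(l) = -3/(l*l + (l - 12*l)) = -3/(l² - 11*l))
(43905 - 7654)/(-47179 + E(-163)) = (43905 - 7654)/(-47179 - 3/(-163*(-11 - 163))) = 36251/(-47179 - 3*(-1/163)/(-174)) = 36251/(-47179 - 3*(-1/163)*(-1/174)) = 36251/(-47179 - 1/9454) = 36251/(-446030267/9454) = 36251*(-9454/446030267) = -342716954/446030267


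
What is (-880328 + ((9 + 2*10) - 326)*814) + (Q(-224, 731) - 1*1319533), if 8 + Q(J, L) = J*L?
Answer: -2605371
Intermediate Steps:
Q(J, L) = -8 + J*L
(-880328 + ((9 + 2*10) - 326)*814) + (Q(-224, 731) - 1*1319533) = (-880328 + ((9 + 2*10) - 326)*814) + ((-8 - 224*731) - 1*1319533) = (-880328 + ((9 + 20) - 326)*814) + ((-8 - 163744) - 1319533) = (-880328 + (29 - 326)*814) + (-163752 - 1319533) = (-880328 - 297*814) - 1483285 = (-880328 - 241758) - 1483285 = -1122086 - 1483285 = -2605371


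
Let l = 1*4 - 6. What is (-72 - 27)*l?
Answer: 198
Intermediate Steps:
l = -2 (l = 4 - 6 = -2)
(-72 - 27)*l = (-72 - 27)*(-2) = -99*(-2) = 198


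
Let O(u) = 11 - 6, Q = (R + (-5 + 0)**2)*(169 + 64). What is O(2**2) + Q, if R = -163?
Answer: -32149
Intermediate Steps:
Q = -32154 (Q = (-163 + (-5 + 0)**2)*(169 + 64) = (-163 + (-5)**2)*233 = (-163 + 25)*233 = -138*233 = -32154)
O(u) = 5
O(2**2) + Q = 5 - 32154 = -32149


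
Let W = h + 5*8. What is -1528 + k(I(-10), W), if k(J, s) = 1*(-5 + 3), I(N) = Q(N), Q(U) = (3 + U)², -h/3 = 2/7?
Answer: -1530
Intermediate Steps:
h = -6/7 ≈ -0.85714
W = 274/7 (W = -6/7 + 5*8 = -6/7 + 40 = 274/7 ≈ 39.143)
I(N) = (3 + N)²
k(J, s) = -2 (k(J, s) = 1*(-2) = -2)
-1528 + k(I(-10), W) = -1528 - 2 = -1530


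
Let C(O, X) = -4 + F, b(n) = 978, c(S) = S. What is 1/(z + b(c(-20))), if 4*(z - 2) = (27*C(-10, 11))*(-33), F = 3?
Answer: 4/4811 ≈ 0.00083143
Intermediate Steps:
C(O, X) = -1 (C(O, X) = -4 + 3 = -1)
z = 899/4 (z = 2 + ((27*(-1))*(-33))/4 = 2 + (-27*(-33))/4 = 2 + (¼)*891 = 2 + 891/4 = 899/4 ≈ 224.75)
1/(z + b(c(-20))) = 1/(899/4 + 978) = 1/(4811/4) = 4/4811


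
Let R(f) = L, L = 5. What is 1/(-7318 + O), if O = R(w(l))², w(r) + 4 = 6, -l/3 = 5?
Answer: -1/7293 ≈ -0.00013712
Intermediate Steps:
l = -15 (l = -3*5 = -15)
w(r) = 2 (w(r) = -4 + 6 = 2)
R(f) = 5
O = 25 (O = 5² = 25)
1/(-7318 + O) = 1/(-7318 + 25) = 1/(-7293) = -1/7293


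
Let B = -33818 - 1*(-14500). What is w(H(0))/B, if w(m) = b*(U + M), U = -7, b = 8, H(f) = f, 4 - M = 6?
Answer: 36/9659 ≈ 0.0037271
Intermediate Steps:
M = -2 (M = 4 - 1*6 = 4 - 6 = -2)
w(m) = -72 (w(m) = 8*(-7 - 2) = 8*(-9) = -72)
B = -19318 (B = -33818 + 14500 = -19318)
w(H(0))/B = -72/(-19318) = -72*(-1/19318) = 36/9659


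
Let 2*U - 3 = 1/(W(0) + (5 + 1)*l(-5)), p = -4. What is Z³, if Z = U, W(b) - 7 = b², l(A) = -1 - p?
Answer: 54872/15625 ≈ 3.5118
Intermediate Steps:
l(A) = 3 (l(A) = -1 - 1*(-4) = -1 + 4 = 3)
W(b) = 7 + b²
U = 38/25 (U = 3/2 + 1/(2*((7 + 0²) + (5 + 1)*3)) = 3/2 + 1/(2*((7 + 0) + 6*3)) = 3/2 + 1/(2*(7 + 18)) = 3/2 + (½)/25 = 3/2 + (½)*(1/25) = 3/2 + 1/50 = 38/25 ≈ 1.5200)
Z = 38/25 ≈ 1.5200
Z³ = (38/25)³ = 54872/15625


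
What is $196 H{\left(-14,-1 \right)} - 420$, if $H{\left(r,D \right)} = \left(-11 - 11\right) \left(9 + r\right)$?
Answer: $21140$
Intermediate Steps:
$H{\left(r,D \right)} = -198 - 22 r$ ($H{\left(r,D \right)} = - 22 \left(9 + r\right) = -198 - 22 r$)
$196 H{\left(-14,-1 \right)} - 420 = 196 \left(-198 - -308\right) - 420 = 196 \left(-198 + 308\right) - 420 = 196 \cdot 110 - 420 = 21560 - 420 = 21140$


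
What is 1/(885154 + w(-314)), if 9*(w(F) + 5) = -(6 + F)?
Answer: 9/7966649 ≈ 1.1297e-6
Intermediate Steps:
w(F) = -17/3 - F/9 (w(F) = -5 + (-(6 + F))/9 = -5 + (-6 - F)/9 = -5 + (-⅔ - F/9) = -17/3 - F/9)
1/(885154 + w(-314)) = 1/(885154 + (-17/3 - ⅑*(-314))) = 1/(885154 + (-17/3 + 314/9)) = 1/(885154 + 263/9) = 1/(7966649/9) = 9/7966649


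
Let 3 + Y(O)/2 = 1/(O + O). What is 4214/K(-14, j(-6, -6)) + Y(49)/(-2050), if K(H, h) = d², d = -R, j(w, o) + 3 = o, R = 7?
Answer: 8638993/100450 ≈ 86.003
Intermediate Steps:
j(w, o) = -3 + o
d = -7 (d = -1*7 = -7)
K(H, h) = 49 (K(H, h) = (-7)² = 49)
Y(O) = -6 + 1/O (Y(O) = -6 + 2/(O + O) = -6 + 2/((2*O)) = -6 + 2*(1/(2*O)) = -6 + 1/O)
4214/K(-14, j(-6, -6)) + Y(49)/(-2050) = 4214/49 + (-6 + 1/49)/(-2050) = 4214*(1/49) + (-6 + 1/49)*(-1/2050) = 86 - 293/49*(-1/2050) = 86 + 293/100450 = 8638993/100450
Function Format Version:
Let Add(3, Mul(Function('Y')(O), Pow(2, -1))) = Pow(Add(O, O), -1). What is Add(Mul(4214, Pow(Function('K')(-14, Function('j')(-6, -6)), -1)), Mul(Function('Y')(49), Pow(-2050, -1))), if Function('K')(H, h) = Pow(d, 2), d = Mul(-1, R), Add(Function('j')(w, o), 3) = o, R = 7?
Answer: Rational(8638993, 100450) ≈ 86.003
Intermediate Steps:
Function('j')(w, o) = Add(-3, o)
d = -7 (d = Mul(-1, 7) = -7)
Function('K')(H, h) = 49 (Function('K')(H, h) = Pow(-7, 2) = 49)
Function('Y')(O) = Add(-6, Pow(O, -1)) (Function('Y')(O) = Add(-6, Mul(2, Pow(Add(O, O), -1))) = Add(-6, Mul(2, Pow(Mul(2, O), -1))) = Add(-6, Mul(2, Mul(Rational(1, 2), Pow(O, -1)))) = Add(-6, Pow(O, -1)))
Add(Mul(4214, Pow(Function('K')(-14, Function('j')(-6, -6)), -1)), Mul(Function('Y')(49), Pow(-2050, -1))) = Add(Mul(4214, Pow(49, -1)), Mul(Add(-6, Pow(49, -1)), Pow(-2050, -1))) = Add(Mul(4214, Rational(1, 49)), Mul(Add(-6, Rational(1, 49)), Rational(-1, 2050))) = Add(86, Mul(Rational(-293, 49), Rational(-1, 2050))) = Add(86, Rational(293, 100450)) = Rational(8638993, 100450)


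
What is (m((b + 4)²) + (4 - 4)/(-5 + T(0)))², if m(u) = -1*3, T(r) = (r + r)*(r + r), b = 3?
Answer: 9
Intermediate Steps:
T(r) = 4*r² (T(r) = (2*r)*(2*r) = 4*r²)
m(u) = -3
(m((b + 4)²) + (4 - 4)/(-5 + T(0)))² = (-3 + (4 - 4)/(-5 + 4*0²))² = (-3 + 0/(-5 + 4*0))² = (-3 + 0/(-5 + 0))² = (-3 + 0/(-5))² = (-3 + 0*(-⅕))² = (-3 + 0)² = (-3)² = 9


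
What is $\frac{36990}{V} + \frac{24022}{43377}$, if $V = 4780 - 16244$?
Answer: $- \frac{664563511}{248636964} \approx -2.6728$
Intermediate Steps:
$V = -11464$
$\frac{36990}{V} + \frac{24022}{43377} = \frac{36990}{-11464} + \frac{24022}{43377} = 36990 \left(- \frac{1}{11464}\right) + 24022 \cdot \frac{1}{43377} = - \frac{18495}{5732} + \frac{24022}{43377} = - \frac{664563511}{248636964}$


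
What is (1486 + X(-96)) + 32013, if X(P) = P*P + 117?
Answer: 42832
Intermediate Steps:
X(P) = 117 + P² (X(P) = P² + 117 = 117 + P²)
(1486 + X(-96)) + 32013 = (1486 + (117 + (-96)²)) + 32013 = (1486 + (117 + 9216)) + 32013 = (1486 + 9333) + 32013 = 10819 + 32013 = 42832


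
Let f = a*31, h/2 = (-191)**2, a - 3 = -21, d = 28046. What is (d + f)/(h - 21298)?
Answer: 1718/3229 ≈ 0.53205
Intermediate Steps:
a = -18 (a = 3 - 21 = -18)
h = 72962 (h = 2*(-191)**2 = 2*36481 = 72962)
f = -558 (f = -18*31 = -558)
(d + f)/(h - 21298) = (28046 - 558)/(72962 - 21298) = 27488/51664 = 27488*(1/51664) = 1718/3229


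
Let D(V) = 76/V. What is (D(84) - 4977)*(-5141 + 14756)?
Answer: -334916090/7 ≈ -4.7845e+7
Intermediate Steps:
(D(84) - 4977)*(-5141 + 14756) = (76/84 - 4977)*(-5141 + 14756) = (76*(1/84) - 4977)*9615 = (19/21 - 4977)*9615 = -104498/21*9615 = -334916090/7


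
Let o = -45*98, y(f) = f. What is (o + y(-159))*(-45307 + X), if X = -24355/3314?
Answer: 686134739457/3314 ≈ 2.0704e+8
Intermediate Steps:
X = -24355/3314 (X = -24355*1/3314 = -24355/3314 ≈ -7.3491)
o = -4410
(o + y(-159))*(-45307 + X) = (-4410 - 159)*(-45307 - 24355/3314) = -4569*(-150171753/3314) = 686134739457/3314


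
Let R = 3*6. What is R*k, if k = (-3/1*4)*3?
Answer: -648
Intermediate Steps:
k = -36 (k = (-3*1*4)*3 = -3*4*3 = -12*3 = -36)
R = 18
R*k = 18*(-36) = -648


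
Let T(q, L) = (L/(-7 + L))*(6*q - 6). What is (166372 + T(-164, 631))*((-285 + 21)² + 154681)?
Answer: 3858964214021/104 ≈ 3.7105e+10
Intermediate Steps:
T(q, L) = L*(-6 + 6*q)/(-7 + L) (T(q, L) = (L/(-7 + L))*(-6 + 6*q) = L*(-6 + 6*q)/(-7 + L))
(166372 + T(-164, 631))*((-285 + 21)² + 154681) = (166372 + 6*631*(-1 - 164)/(-7 + 631))*((-285 + 21)² + 154681) = (166372 + 6*631*(-165)/624)*((-264)² + 154681) = (166372 + 6*631*(1/624)*(-165))*(69696 + 154681) = (166372 - 104115/104)*224377 = (17198573/104)*224377 = 3858964214021/104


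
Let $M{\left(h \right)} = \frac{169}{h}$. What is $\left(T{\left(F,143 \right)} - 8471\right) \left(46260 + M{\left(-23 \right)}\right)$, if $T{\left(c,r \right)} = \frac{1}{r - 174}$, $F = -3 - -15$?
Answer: $- \frac{279358896222}{713} \approx -3.9181 \cdot 10^{8}$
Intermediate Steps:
$F = 12$ ($F = -3 + 15 = 12$)
$T{\left(c,r \right)} = \frac{1}{-174 + r}$
$\left(T{\left(F,143 \right)} - 8471\right) \left(46260 + M{\left(-23 \right)}\right) = \left(\frac{1}{-174 + 143} - 8471\right) \left(46260 + \frac{169}{-23}\right) = \left(\frac{1}{-31} - 8471\right) \left(46260 + 169 \left(- \frac{1}{23}\right)\right) = \left(- \frac{1}{31} - 8471\right) \left(46260 - \frac{169}{23}\right) = \left(- \frac{262602}{31}\right) \frac{1063811}{23} = - \frac{279358896222}{713}$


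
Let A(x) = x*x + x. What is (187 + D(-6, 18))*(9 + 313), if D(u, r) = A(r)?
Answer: 170338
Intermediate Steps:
A(x) = x + x² (A(x) = x² + x = x + x²)
D(u, r) = r*(1 + r)
(187 + D(-6, 18))*(9 + 313) = (187 + 18*(1 + 18))*(9 + 313) = (187 + 18*19)*322 = (187 + 342)*322 = 529*322 = 170338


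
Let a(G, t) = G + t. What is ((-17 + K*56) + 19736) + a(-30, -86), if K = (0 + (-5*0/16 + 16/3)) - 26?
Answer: 55337/3 ≈ 18446.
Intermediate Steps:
K = -62/3 (K = (0 + (0*(1/16) + 16*(⅓))) - 26 = (0 + (0 + 16/3)) - 26 = (0 + 16/3) - 26 = 16/3 - 26 = -62/3 ≈ -20.667)
((-17 + K*56) + 19736) + a(-30, -86) = ((-17 - 62/3*56) + 19736) + (-30 - 86) = ((-17 - 3472/3) + 19736) - 116 = (-3523/3 + 19736) - 116 = 55685/3 - 116 = 55337/3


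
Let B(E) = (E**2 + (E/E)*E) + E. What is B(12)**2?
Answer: 28224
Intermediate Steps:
B(E) = E**2 + 2*E (B(E) = (E**2 + 1*E) + E = (E**2 + E) + E = (E + E**2) + E = E**2 + 2*E)
B(12)**2 = (12*(2 + 12))**2 = (12*14)**2 = 168**2 = 28224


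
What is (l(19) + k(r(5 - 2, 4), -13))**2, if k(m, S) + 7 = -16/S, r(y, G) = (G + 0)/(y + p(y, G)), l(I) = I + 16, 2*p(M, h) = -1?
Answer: 144400/169 ≈ 854.44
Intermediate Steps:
p(M, h) = -1/2 (p(M, h) = (1/2)*(-1) = -1/2)
l(I) = 16 + I
r(y, G) = G/(-1/2 + y) (r(y, G) = (G + 0)/(y - 1/2) = G/(-1/2 + y))
k(m, S) = -7 - 16/S
(l(19) + k(r(5 - 2, 4), -13))**2 = ((16 + 19) + (-7 - 16/(-13)))**2 = (35 + (-7 - 16*(-1/13)))**2 = (35 + (-7 + 16/13))**2 = (35 - 75/13)**2 = (380/13)**2 = 144400/169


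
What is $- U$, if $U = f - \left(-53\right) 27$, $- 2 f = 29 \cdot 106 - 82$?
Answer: $65$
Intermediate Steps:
$f = -1496$ ($f = - \frac{29 \cdot 106 - 82}{2} = - \frac{3074 - 82}{2} = \left(- \frac{1}{2}\right) 2992 = -1496$)
$U = -65$ ($U = -1496 - \left(-53\right) 27 = -1496 - -1431 = -1496 + 1431 = -65$)
$- U = \left(-1\right) \left(-65\right) = 65$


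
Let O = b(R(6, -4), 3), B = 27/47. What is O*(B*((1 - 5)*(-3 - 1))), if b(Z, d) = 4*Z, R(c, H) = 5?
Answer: 8640/47 ≈ 183.83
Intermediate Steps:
B = 27/47 (B = 27*(1/47) = 27/47 ≈ 0.57447)
O = 20 (O = 4*5 = 20)
O*(B*((1 - 5)*(-3 - 1))) = 20*(27*((1 - 5)*(-3 - 1))/47) = 20*(27*(-4*(-4))/47) = 20*((27/47)*16) = 20*(432/47) = 8640/47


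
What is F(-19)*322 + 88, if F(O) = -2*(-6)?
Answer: 3952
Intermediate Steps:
F(O) = 12
F(-19)*322 + 88 = 12*322 + 88 = 3864 + 88 = 3952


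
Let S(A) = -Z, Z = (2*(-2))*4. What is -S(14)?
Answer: -16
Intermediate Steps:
Z = -16 (Z = -4*4 = -16)
S(A) = 16 (S(A) = -1*(-16) = 16)
-S(14) = -1*16 = -16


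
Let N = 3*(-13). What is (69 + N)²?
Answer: 900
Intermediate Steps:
N = -39
(69 + N)² = (69 - 39)² = 30² = 900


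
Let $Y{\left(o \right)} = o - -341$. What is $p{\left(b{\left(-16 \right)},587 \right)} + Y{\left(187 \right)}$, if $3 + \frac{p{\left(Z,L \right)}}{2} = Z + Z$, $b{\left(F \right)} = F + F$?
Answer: $394$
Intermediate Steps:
$b{\left(F \right)} = 2 F$
$Y{\left(o \right)} = 341 + o$ ($Y{\left(o \right)} = o + 341 = 341 + o$)
$p{\left(Z,L \right)} = -6 + 4 Z$ ($p{\left(Z,L \right)} = -6 + 2 \left(Z + Z\right) = -6 + 2 \cdot 2 Z = -6 + 4 Z$)
$p{\left(b{\left(-16 \right)},587 \right)} + Y{\left(187 \right)} = \left(-6 + 4 \cdot 2 \left(-16\right)\right) + \left(341 + 187\right) = \left(-6 + 4 \left(-32\right)\right) + 528 = \left(-6 - 128\right) + 528 = -134 + 528 = 394$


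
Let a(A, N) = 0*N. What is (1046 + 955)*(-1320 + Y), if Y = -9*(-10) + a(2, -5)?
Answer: -2461230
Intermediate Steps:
a(A, N) = 0
Y = 90 (Y = -9*(-10) + 0 = 90 + 0 = 90)
(1046 + 955)*(-1320 + Y) = (1046 + 955)*(-1320 + 90) = 2001*(-1230) = -2461230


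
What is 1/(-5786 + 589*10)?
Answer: 1/104 ≈ 0.0096154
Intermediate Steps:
1/(-5786 + 589*10) = 1/(-5786 + 5890) = 1/104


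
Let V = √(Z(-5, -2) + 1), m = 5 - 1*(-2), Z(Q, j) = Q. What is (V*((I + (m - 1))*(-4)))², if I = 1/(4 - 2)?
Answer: -2704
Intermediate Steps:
m = 7 (m = 5 + 2 = 7)
I = ½ (I = 1/2 = ½ ≈ 0.50000)
V = 2*I (V = √(-5 + 1) = √(-4) = 2*I ≈ 2.0*I)
(V*((I + (m - 1))*(-4)))² = ((2*I)*((½ + (7 - 1))*(-4)))² = ((2*I)*((½ + 6)*(-4)))² = ((2*I)*((13/2)*(-4)))² = ((2*I)*(-26))² = (-52*I)² = -2704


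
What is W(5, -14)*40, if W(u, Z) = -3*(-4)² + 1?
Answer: -1880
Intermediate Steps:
W(u, Z) = -47 (W(u, Z) = -3*16 + 1 = -48 + 1 = -47)
W(5, -14)*40 = -47*40 = -1880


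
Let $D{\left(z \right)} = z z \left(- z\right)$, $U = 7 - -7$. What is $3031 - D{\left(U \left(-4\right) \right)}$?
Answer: $-172585$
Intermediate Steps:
$U = 14$ ($U = 7 + 7 = 14$)
$D{\left(z \right)} = - z^{3}$ ($D{\left(z \right)} = z^{2} \left(- z\right) = - z^{3}$)
$3031 - D{\left(U \left(-4\right) \right)} = 3031 - - \left(14 \left(-4\right)\right)^{3} = 3031 - - \left(-56\right)^{3} = 3031 - \left(-1\right) \left(-175616\right) = 3031 - 175616 = -172585$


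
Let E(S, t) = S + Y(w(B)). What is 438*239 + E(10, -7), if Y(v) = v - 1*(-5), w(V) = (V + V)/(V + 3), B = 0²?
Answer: 104697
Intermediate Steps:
B = 0
w(V) = 2*V/(3 + V) (w(V) = (2*V)/(3 + V) = 2*V/(3 + V))
Y(v) = 5 + v (Y(v) = v + 5 = 5 + v)
E(S, t) = 5 + S (E(S, t) = S + (5 + 2*0/(3 + 0)) = S + (5 + 2*0/3) = S + (5 + 2*0*(⅓)) = S + (5 + 0) = S + 5 = 5 + S)
438*239 + E(10, -7) = 438*239 + (5 + 10) = 104682 + 15 = 104697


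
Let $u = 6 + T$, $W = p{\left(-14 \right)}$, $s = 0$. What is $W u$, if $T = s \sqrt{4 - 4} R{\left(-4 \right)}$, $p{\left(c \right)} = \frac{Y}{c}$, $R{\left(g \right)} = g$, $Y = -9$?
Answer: $\frac{27}{7} \approx 3.8571$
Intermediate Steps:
$p{\left(c \right)} = - \frac{9}{c}$
$T = 0$ ($T = 0 \sqrt{4 - 4} \left(-4\right) = 0 \sqrt{0} \left(-4\right) = 0 \cdot 0 \left(-4\right) = 0 \left(-4\right) = 0$)
$W = \frac{9}{14}$ ($W = - \frac{9}{-14} = \left(-9\right) \left(- \frac{1}{14}\right) = \frac{9}{14} \approx 0.64286$)
$u = 6$ ($u = 6 + 0 = 6$)
$W u = \frac{9}{14} \cdot 6 = \frac{27}{7}$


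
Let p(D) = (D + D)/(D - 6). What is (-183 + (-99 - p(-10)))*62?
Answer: -35123/2 ≈ -17562.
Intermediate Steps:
p(D) = 2*D/(-6 + D) (p(D) = (2*D)/(-6 + D) = 2*D/(-6 + D))
(-183 + (-99 - p(-10)))*62 = (-183 + (-99 - 2*(-10)/(-6 - 10)))*62 = (-183 + (-99 - 2*(-10)/(-16)))*62 = (-183 + (-99 - 2*(-10)*(-1)/16))*62 = (-183 + (-99 - 1*5/4))*62 = (-183 + (-99 - 5/4))*62 = (-183 - 401/4)*62 = -1133/4*62 = -35123/2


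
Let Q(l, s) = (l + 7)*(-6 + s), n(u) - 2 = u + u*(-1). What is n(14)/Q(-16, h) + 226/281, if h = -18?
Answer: 24689/30348 ≈ 0.81353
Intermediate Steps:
n(u) = 2 (n(u) = 2 + (u + u*(-1)) = 2 + (u - u) = 2 + 0 = 2)
Q(l, s) = (-6 + s)*(7 + l) (Q(l, s) = (7 + l)*(-6 + s) = (-6 + s)*(7 + l))
n(14)/Q(-16, h) + 226/281 = 2/(-42 - 6*(-16) + 7*(-18) - 16*(-18)) + 226/281 = 2/(-42 + 96 - 126 + 288) + 226*(1/281) = 2/216 + 226/281 = 2*(1/216) + 226/281 = 1/108 + 226/281 = 24689/30348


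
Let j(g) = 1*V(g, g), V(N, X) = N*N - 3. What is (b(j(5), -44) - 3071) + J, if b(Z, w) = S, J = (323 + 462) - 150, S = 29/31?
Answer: -75487/31 ≈ -2435.1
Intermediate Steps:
V(N, X) = -3 + N**2 (V(N, X) = N**2 - 3 = -3 + N**2)
S = 29/31 (S = 29*(1/31) = 29/31 ≈ 0.93548)
J = 635 (J = 785 - 150 = 635)
j(g) = -3 + g**2 (j(g) = 1*(-3 + g**2) = -3 + g**2)
b(Z, w) = 29/31
(b(j(5), -44) - 3071) + J = (29/31 - 3071) + 635 = -95172/31 + 635 = -75487/31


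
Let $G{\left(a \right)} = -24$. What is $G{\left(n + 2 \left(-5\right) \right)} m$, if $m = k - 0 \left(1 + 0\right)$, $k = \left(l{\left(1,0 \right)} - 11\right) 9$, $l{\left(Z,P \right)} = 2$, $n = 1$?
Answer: $1944$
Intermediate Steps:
$k = -81$ ($k = \left(2 - 11\right) 9 = \left(-9\right) 9 = -81$)
$m = -81$ ($m = -81 - 0 \left(1 + 0\right) = -81 - 0 \cdot 1 = -81 - 0 = -81 + 0 = -81$)
$G{\left(n + 2 \left(-5\right) \right)} m = \left(-24\right) \left(-81\right) = 1944$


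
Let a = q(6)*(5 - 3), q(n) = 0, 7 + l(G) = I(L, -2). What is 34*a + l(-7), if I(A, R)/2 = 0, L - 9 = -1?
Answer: -7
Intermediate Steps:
L = 8 (L = 9 - 1 = 8)
I(A, R) = 0 (I(A, R) = 2*0 = 0)
l(G) = -7 (l(G) = -7 + 0 = -7)
a = 0 (a = 0*(5 - 3) = 0*2 = 0)
34*a + l(-7) = 34*0 - 7 = 0 - 7 = -7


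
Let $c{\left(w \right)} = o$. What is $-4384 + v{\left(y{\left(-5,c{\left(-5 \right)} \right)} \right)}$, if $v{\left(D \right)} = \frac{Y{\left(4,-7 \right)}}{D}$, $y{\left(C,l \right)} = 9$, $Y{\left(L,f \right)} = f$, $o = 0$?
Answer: $- \frac{39463}{9} \approx -4384.8$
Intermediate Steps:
$c{\left(w \right)} = 0$
$v{\left(D \right)} = - \frac{7}{D}$
$-4384 + v{\left(y{\left(-5,c{\left(-5 \right)} \right)} \right)} = -4384 - \frac{7}{9} = - \frac{39463}{9}$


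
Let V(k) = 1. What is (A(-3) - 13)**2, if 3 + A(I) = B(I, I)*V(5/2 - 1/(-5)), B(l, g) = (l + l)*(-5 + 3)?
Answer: 16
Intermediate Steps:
B(l, g) = -4*l (B(l, g) = (2*l)*(-2) = -4*l)
A(I) = -3 - 4*I (A(I) = -3 - 4*I*1 = -3 - 4*I)
(A(-3) - 13)**2 = ((-3 - 4*(-3)) - 13)**2 = ((-3 + 12) - 13)**2 = (9 - 13)**2 = (-4)**2 = 16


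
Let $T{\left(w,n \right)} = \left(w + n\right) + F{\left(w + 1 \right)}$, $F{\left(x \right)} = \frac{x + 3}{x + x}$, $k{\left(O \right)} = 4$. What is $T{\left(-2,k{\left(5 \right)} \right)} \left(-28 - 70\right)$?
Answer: $-98$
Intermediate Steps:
$F{\left(x \right)} = \frac{3 + x}{2 x}$
$T{\left(w,n \right)} = n + w + \frac{4 + w}{2 \left(1 + w\right)}$ ($T{\left(w,n \right)} = \left(w + n\right) + \frac{3 + \left(w + 1\right)}{2 \left(w + 1\right)} = \left(n + w\right) + \frac{3 + \left(1 + w\right)}{2 \left(1 + w\right)} = \left(n + w\right) + \frac{4 + w}{2 \left(1 + w\right)} = n + w + \frac{4 + w}{2 \left(1 + w\right)}$)
$T{\left(-2,k{\left(5 \right)} \right)} \left(-28 - 70\right) = \frac{2 + \frac{1}{2} \left(-2\right) + \left(1 - 2\right) \left(4 - 2\right)}{1 - 2} \left(-28 - 70\right) = \frac{2 - 1 - 2}{-1} \left(-98\right) = - (2 - 1 - 2) \left(-98\right) = \left(-1\right) \left(-1\right) \left(-98\right) = 1 \left(-98\right) = -98$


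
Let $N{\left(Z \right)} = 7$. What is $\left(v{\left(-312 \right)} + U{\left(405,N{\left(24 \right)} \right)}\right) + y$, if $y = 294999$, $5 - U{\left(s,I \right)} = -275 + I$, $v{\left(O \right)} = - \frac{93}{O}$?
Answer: $\frac{30708319}{104} \approx 2.9527 \cdot 10^{5}$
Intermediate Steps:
$U{\left(s,I \right)} = 280 - I$ ($U{\left(s,I \right)} = 5 - \left(-275 + I\right) = 280 - I$)
$\left(v{\left(-312 \right)} + U{\left(405,N{\left(24 \right)} \right)}\right) + y = \left(- \frac{93}{-312} + \left(280 - 7\right)\right) + 294999 = \left(\left(-93\right) \left(- \frac{1}{312}\right) + \left(280 - 7\right)\right) + 294999 = \left(\frac{31}{104} + 273\right) + 294999 = \frac{28423}{104} + 294999 = \frac{30708319}{104}$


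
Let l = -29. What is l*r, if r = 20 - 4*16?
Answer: 1276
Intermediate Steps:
r = -44 (r = 20 - 64 = -44)
l*r = -29*(-44) = 1276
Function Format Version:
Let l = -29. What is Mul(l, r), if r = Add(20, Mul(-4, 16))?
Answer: 1276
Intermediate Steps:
r = -44 (r = Add(20, -64) = -44)
Mul(l, r) = Mul(-29, -44) = 1276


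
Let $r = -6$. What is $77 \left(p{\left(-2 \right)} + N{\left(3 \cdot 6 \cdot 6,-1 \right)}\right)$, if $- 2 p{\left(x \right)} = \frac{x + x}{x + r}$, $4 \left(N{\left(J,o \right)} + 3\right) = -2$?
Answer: $- \frac{1155}{4} \approx -288.75$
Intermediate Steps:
$N{\left(J,o \right)} = - \frac{7}{2}$ ($N{\left(J,o \right)} = -3 + \frac{1}{4} \left(-2\right) = -3 - \frac{1}{2} = - \frac{7}{2}$)
$p{\left(x \right)} = - \frac{x}{-6 + x}$ ($p{\left(x \right)} = - \frac{\left(x + x\right) \frac{1}{x - 6}}{2} = - \frac{2 x \frac{1}{-6 + x}}{2} = - \frac{x}{-6 + x}$)
$77 \left(p{\left(-2 \right)} + N{\left(3 \cdot 6 \cdot 6,-1 \right)}\right) = 77 \left(\left(-1\right) \left(-2\right) \frac{1}{-6 - 2} - \frac{7}{2}\right) = 77 \left(\left(-1\right) \left(-2\right) \frac{1}{-8} - \frac{7}{2}\right) = 77 \left(\left(-1\right) \left(-2\right) \left(- \frac{1}{8}\right) - \frac{7}{2}\right) = 77 \left(- \frac{1}{4} - \frac{7}{2}\right) = 77 \left(- \frac{15}{4}\right) = - \frac{1155}{4}$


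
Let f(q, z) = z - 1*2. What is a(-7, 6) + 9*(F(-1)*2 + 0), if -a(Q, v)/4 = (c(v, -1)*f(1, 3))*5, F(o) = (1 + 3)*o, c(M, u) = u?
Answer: -52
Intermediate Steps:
f(q, z) = -2 + z (f(q, z) = z - 2 = -2 + z)
F(o) = 4*o
a(Q, v) = 20 (a(Q, v) = -4*(-(-2 + 3))*5 = -4*(-1*1)*5 = -(-4)*5 = -4*(-5) = 20)
a(-7, 6) + 9*(F(-1)*2 + 0) = 20 + 9*((4*(-1))*2 + 0) = 20 + 9*(-4*2 + 0) = 20 + 9*(-8 + 0) = 20 + 9*(-8) = 20 - 72 = -52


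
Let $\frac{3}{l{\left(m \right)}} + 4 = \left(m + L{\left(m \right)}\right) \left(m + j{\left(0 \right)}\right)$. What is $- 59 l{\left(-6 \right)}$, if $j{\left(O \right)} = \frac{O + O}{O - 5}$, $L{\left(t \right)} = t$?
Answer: $- \frac{177}{68} \approx -2.6029$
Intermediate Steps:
$j{\left(O \right)} = \frac{2 O}{-5 + O}$
$l{\left(m \right)} = \frac{3}{-4 + 2 m^{2}}$ ($l{\left(m \right)} = \frac{3}{-4 + \left(m + m\right) \left(m + 2 \cdot 0 \frac{1}{-5 + 0}\right)} = \frac{3}{-4 + 2 m \left(m + 2 \cdot 0 \frac{1}{-5}\right)} = \frac{3}{-4 + 2 m \left(m + 2 \cdot 0 \left(- \frac{1}{5}\right)\right)} = \frac{3}{-4 + 2 m \left(m + 0\right)} = \frac{3}{-4 + 2 m m} = \frac{3}{-4 + 2 m^{2}}$)
$- 59 l{\left(-6 \right)} = - 59 \frac{3}{2 \left(-2 + \left(-6\right)^{2}\right)} = - 59 \frac{3}{2 \left(-2 + 36\right)} = - 59 \frac{3}{2 \cdot 34} = - 59 \cdot \frac{3}{2} \cdot \frac{1}{34} = \left(-59\right) \frac{3}{68} = - \frac{177}{68}$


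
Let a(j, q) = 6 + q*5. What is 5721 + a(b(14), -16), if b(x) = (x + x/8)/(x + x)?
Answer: 5647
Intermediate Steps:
b(x) = 9/16 (b(x) = (x + x*(1/8))/((2*x)) = (x + x/8)*(1/(2*x)) = (9*x/8)*(1/(2*x)) = 9/16)
a(j, q) = 6 + 5*q
5721 + a(b(14), -16) = 5721 + (6 + 5*(-16)) = 5721 + (6 - 80) = 5721 - 74 = 5647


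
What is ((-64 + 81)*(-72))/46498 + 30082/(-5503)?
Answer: -702744254/127939247 ≈ -5.4928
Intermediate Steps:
((-64 + 81)*(-72))/46498 + 30082/(-5503) = (17*(-72))*(1/46498) + 30082*(-1/5503) = -1224*1/46498 - 30082/5503 = -612/23249 - 30082/5503 = -702744254/127939247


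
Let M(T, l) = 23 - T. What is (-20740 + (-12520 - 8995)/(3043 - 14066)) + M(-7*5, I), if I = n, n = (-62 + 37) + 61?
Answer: -227956171/11023 ≈ -20680.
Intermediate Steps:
n = 36 (n = -25 + 61 = 36)
I = 36
(-20740 + (-12520 - 8995)/(3043 - 14066)) + M(-7*5, I) = (-20740 + (-12520 - 8995)/(3043 - 14066)) + (23 - (-7)*5) = (-20740 - 21515/(-11023)) + (23 - 1*(-35)) = (-20740 - 21515*(-1/11023)) + (23 + 35) = (-20740 + 21515/11023) + 58 = -228595505/11023 + 58 = -227956171/11023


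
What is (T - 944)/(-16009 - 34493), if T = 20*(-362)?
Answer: 1364/8417 ≈ 0.16205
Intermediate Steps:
T = -7240
(T - 944)/(-16009 - 34493) = (-7240 - 944)/(-16009 - 34493) = -8184/(-50502) = -8184*(-1/50502) = 1364/8417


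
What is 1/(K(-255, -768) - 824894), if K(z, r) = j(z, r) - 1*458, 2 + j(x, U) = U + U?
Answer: -1/826890 ≈ -1.2094e-6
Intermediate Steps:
j(x, U) = -2 + 2*U (j(x, U) = -2 + (U + U) = -2 + 2*U)
K(z, r) = -460 + 2*r (K(z, r) = (-2 + 2*r) - 1*458 = (-2 + 2*r) - 458 = -460 + 2*r)
1/(K(-255, -768) - 824894) = 1/((-460 + 2*(-768)) - 824894) = 1/((-460 - 1536) - 824894) = 1/(-1996 - 824894) = 1/(-826890) = -1/826890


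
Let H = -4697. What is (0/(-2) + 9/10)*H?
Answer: -42273/10 ≈ -4227.3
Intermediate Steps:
(0/(-2) + 9/10)*H = (0/(-2) + 9/10)*(-4697) = (0*(-1/2) + 9*(1/10))*(-4697) = (0 + 9/10)*(-4697) = (9/10)*(-4697) = -42273/10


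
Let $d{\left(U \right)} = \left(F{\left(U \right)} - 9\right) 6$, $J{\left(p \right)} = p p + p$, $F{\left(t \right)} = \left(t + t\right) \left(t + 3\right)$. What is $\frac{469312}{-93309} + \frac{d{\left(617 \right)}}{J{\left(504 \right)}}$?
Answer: $\frac{5719977211}{439796420} \approx 13.006$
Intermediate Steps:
$F{\left(t \right)} = 2 t \left(3 + t\right)$
$J{\left(p \right)} = p + p^{2}$ ($J{\left(p \right)} = p^{2} + p = p + p^{2}$)
$d{\left(U \right)} = -54 + 12 U \left(3 + U\right)$ ($d{\left(U \right)} = \left(2 U \left(3 + U\right) - 9\right) 6 = \left(-9 + 2 U \left(3 + U\right)\right) 6 = -54 + 12 U \left(3 + U\right)$)
$\frac{469312}{-93309} + \frac{d{\left(617 \right)}}{J{\left(504 \right)}} = \frac{469312}{-93309} + \frac{-54 + 12 \cdot 617 \left(3 + 617\right)}{504 \left(1 + 504\right)} = 469312 \left(- \frac{1}{93309}\right) + \frac{-54 + 12 \cdot 617 \cdot 620}{504 \cdot 505} = - \frac{469312}{93309} + \frac{-54 + 4590480}{254520} = - \frac{469312}{93309} + 4590426 \cdot \frac{1}{254520} = - \frac{469312}{93309} + \frac{765071}{42420} = \frac{5719977211}{439796420}$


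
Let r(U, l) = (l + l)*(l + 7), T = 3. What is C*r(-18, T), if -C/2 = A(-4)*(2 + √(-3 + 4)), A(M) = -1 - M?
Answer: -1080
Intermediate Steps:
r(U, l) = 2*l*(7 + l) (r(U, l) = (2*l)*(7 + l) = 2*l*(7 + l))
C = -18 (C = -2*(-1 - 1*(-4))*(2 + √(-3 + 4)) = -2*(-1 + 4)*(2 + √1) = -6*(2 + 1) = -6*3 = -2*9 = -18)
C*r(-18, T) = -36*3*(7 + 3) = -36*3*10 = -18*60 = -1080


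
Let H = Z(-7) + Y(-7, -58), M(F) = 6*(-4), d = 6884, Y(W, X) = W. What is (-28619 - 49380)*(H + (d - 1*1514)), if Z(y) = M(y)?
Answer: -416436661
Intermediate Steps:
M(F) = -24
Z(y) = -24
H = -31 (H = -24 - 7 = -31)
(-28619 - 49380)*(H + (d - 1*1514)) = (-28619 - 49380)*(-31 + (6884 - 1*1514)) = -77999*(-31 + (6884 - 1514)) = -77999*(-31 + 5370) = -77999*5339 = -416436661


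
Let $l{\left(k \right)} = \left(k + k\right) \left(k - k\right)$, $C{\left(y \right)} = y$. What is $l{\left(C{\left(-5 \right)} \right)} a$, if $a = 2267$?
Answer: $0$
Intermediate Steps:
$l{\left(k \right)} = 0$ ($l{\left(k \right)} = 2 k 0 = 0$)
$l{\left(C{\left(-5 \right)} \right)} a = 0 \cdot 2267 = 0$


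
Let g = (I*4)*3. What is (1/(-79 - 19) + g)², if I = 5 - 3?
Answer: 5527201/9604 ≈ 575.51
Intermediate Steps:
I = 2
g = 24 (g = (2*4)*3 = 8*3 = 24)
(1/(-79 - 19) + g)² = (1/(-79 - 19) + 24)² = (1/(-98) + 24)² = (-1/98 + 24)² = (2351/98)² = 5527201/9604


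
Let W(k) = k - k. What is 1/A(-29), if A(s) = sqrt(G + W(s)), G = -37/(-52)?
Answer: 2*sqrt(481)/37 ≈ 1.1855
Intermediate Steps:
G = 37/52 (G = -37*(-1/52) = 37/52 ≈ 0.71154)
W(k) = 0
A(s) = sqrt(481)/26 (A(s) = sqrt(37/52 + 0) = sqrt(37/52) = sqrt(481)/26)
1/A(-29) = 1/(sqrt(481)/26) = 2*sqrt(481)/37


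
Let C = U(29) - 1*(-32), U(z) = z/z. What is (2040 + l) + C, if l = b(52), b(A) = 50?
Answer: 2123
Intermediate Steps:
l = 50
U(z) = 1
C = 33 (C = 1 - 1*(-32) = 1 + 32 = 33)
(2040 + l) + C = (2040 + 50) + 33 = 2090 + 33 = 2123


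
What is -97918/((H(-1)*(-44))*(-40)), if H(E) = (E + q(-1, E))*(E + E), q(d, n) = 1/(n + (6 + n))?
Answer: -48959/1320 ≈ -37.090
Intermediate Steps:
q(d, n) = 1/(6 + 2*n)
H(E) = 2*E*(E + 1/(2*(3 + E))) (H(E) = (E + 1/(2*(3 + E)))*(E + E) = (E + 1/(2*(3 + E)))*(2*E) = 2*E*(E + 1/(2*(3 + E))))
-97918/((H(-1)*(-44))*(-40)) = -97918/((-(1 + 2*(-1)*(3 - 1))/(3 - 1)*(-44))*(-40)) = -97918/((-1*(1 + 2*(-1)*2)/2*(-44))*(-40)) = -97918/((-1*1/2*(1 - 4)*(-44))*(-40)) = -97918/((-1*1/2*(-3)*(-44))*(-40)) = -97918/(((3/2)*(-44))*(-40)) = -97918/((-66*(-40))) = -97918/2640 = -1*48959/1320 = -48959/1320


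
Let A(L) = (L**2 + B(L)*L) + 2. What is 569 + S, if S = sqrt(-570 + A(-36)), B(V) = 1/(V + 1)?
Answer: 569 + 2*sqrt(223265)/35 ≈ 596.00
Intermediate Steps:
B(V) = 1/(1 + V)
A(L) = 2 + L**2 + L/(1 + L) (A(L) = (L**2 + L/(1 + L)) + 2 = 2 + L**2 + L/(1 + L))
S = 2*sqrt(223265)/35 (S = sqrt(-570 + (-36 + (1 - 36)*(2 + (-36)**2))/(1 - 36)) = sqrt(-570 + (-36 - 35*(2 + 1296))/(-35)) = sqrt(-570 - (-36 - 35*1298)/35) = sqrt(-570 - (-36 - 45430)/35) = sqrt(-570 - 1/35*(-45466)) = sqrt(-570 + 45466/35) = sqrt(25516/35) = 2*sqrt(223265)/35 ≈ 27.001)
569 + S = 569 + 2*sqrt(223265)/35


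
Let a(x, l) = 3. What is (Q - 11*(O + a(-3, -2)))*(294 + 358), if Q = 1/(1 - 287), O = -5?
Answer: 2050866/143 ≈ 14342.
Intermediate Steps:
Q = -1/286 (Q = 1/(-286) = -1/286 ≈ -0.0034965)
(Q - 11*(O + a(-3, -2)))*(294 + 358) = (-1/286 - 11*(-5 + 3))*(294 + 358) = (-1/286 - 11*(-2))*652 = (-1/286 + 22)*652 = (6291/286)*652 = 2050866/143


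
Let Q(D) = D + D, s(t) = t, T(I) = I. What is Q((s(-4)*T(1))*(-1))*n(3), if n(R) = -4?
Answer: -32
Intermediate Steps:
Q(D) = 2*D
Q((s(-4)*T(1))*(-1))*n(3) = (2*(-4*1*(-1)))*(-4) = (2*(-4*(-1)))*(-4) = (2*4)*(-4) = 8*(-4) = -32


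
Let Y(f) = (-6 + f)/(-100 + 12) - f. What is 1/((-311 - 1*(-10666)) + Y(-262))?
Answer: 22/233641 ≈ 9.4162e-5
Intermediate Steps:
Y(f) = 3/44 - 89*f/88 (Y(f) = (-6 + f)/(-88) - f = (-6 + f)*(-1/88) - f = (3/44 - f/88) - f = 3/44 - 89*f/88)
1/((-311 - 1*(-10666)) + Y(-262)) = 1/((-311 - 1*(-10666)) + (3/44 - 89/88*(-262))) = 1/((-311 + 10666) + (3/44 + 11659/44)) = 1/(10355 + 5831/22) = 1/(233641/22) = 22/233641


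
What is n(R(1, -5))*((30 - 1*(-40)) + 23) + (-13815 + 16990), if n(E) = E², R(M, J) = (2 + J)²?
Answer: 10708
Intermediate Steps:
n(R(1, -5))*((30 - 1*(-40)) + 23) + (-13815 + 16990) = ((2 - 5)²)²*((30 - 1*(-40)) + 23) + (-13815 + 16990) = ((-3)²)²*((30 + 40) + 23) + 3175 = 9²*(70 + 23) + 3175 = 81*93 + 3175 = 7533 + 3175 = 10708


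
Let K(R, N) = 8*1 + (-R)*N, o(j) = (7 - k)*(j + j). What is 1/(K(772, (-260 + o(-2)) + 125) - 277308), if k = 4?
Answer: -1/163816 ≈ -6.1044e-6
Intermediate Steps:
o(j) = 6*j (o(j) = (7 - 1*4)*(j + j) = (7 - 4)*(2*j) = 3*(2*j) = 6*j)
K(R, N) = 8 - N*R
1/(K(772, (-260 + o(-2)) + 125) - 277308) = 1/((8 - 1*((-260 + 6*(-2)) + 125)*772) - 277308) = 1/((8 - 1*((-260 - 12) + 125)*772) - 277308) = 1/((8 - 1*(-272 + 125)*772) - 277308) = 1/((8 - 1*(-147)*772) - 277308) = 1/((8 + 113484) - 277308) = 1/(113492 - 277308) = 1/(-163816) = -1/163816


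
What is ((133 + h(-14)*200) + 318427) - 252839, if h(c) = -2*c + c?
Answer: 68521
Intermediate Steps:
h(c) = -c
((133 + h(-14)*200) + 318427) - 252839 = ((133 - 1*(-14)*200) + 318427) - 252839 = ((133 + 14*200) + 318427) - 252839 = ((133 + 2800) + 318427) - 252839 = (2933 + 318427) - 252839 = 321360 - 252839 = 68521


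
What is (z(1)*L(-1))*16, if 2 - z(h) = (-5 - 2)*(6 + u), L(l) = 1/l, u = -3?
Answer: -368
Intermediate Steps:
L(l) = 1/l
z(h) = 23 (z(h) = 2 - (-5 - 2)*(6 - 3) = 2 - (-7)*3 = 2 - 1*(-21) = 2 + 21 = 23)
(z(1)*L(-1))*16 = (23/(-1))*16 = (23*(-1))*16 = -23*16 = -368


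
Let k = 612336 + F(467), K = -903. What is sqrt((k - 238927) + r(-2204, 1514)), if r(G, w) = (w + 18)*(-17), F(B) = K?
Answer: sqrt(346462) ≈ 588.61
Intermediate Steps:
F(B) = -903
r(G, w) = -306 - 17*w (r(G, w) = (18 + w)*(-17) = -306 - 17*w)
k = 611433 (k = 612336 - 903 = 611433)
sqrt((k - 238927) + r(-2204, 1514)) = sqrt((611433 - 238927) + (-306 - 17*1514)) = sqrt(372506 + (-306 - 25738)) = sqrt(372506 - 26044) = sqrt(346462)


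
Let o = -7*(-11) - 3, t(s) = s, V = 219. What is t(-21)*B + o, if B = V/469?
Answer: 4301/67 ≈ 64.194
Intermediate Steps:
o = 74 (o = 77 - 3 = 74)
B = 219/469 ≈ 0.46695
t(-21)*B + o = -21*219/469 + 74 = -657/67 + 74 = 4301/67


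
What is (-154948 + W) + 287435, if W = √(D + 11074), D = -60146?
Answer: 132487 + 4*I*√3067 ≈ 1.3249e+5 + 221.52*I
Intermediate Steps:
W = 4*I*√3067 (W = √(-60146 + 11074) = √(-49072) = 4*I*√3067 ≈ 221.52*I)
(-154948 + W) + 287435 = (-154948 + 4*I*√3067) + 287435 = 132487 + 4*I*√3067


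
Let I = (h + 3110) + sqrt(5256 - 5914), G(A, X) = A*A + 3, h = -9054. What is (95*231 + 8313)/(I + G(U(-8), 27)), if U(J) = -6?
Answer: -178673490/34869683 - 30258*I*sqrt(658)/34869683 ≈ -5.124 - 0.022259*I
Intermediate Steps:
G(A, X) = 3 + A**2 (G(A, X) = A**2 + 3 = 3 + A**2)
I = -5944 + I*sqrt(658) (I = (-9054 + 3110) + sqrt(5256 - 5914) = -5944 + sqrt(-658) = -5944 + I*sqrt(658) ≈ -5944.0 + 25.652*I)
(95*231 + 8313)/(I + G(U(-8), 27)) = (95*231 + 8313)/((-5944 + I*sqrt(658)) + (3 + (-6)**2)) = (21945 + 8313)/((-5944 + I*sqrt(658)) + (3 + 36)) = 30258/((-5944 + I*sqrt(658)) + 39) = 30258/(-5905 + I*sqrt(658))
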